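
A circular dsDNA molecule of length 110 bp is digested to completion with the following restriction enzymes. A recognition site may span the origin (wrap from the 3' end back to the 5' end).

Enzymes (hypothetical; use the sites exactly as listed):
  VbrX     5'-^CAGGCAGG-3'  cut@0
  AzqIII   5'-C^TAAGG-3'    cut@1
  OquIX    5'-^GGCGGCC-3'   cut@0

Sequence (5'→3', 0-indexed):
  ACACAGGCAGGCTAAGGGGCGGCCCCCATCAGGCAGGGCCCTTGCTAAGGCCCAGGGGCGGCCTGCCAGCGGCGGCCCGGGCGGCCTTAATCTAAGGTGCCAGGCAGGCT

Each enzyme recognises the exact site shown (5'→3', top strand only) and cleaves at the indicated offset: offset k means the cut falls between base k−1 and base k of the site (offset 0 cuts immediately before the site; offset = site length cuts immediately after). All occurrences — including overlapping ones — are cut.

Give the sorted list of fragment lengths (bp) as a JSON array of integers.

Site scan:
  VbrX (CAGGCAGG, off=0): starts [3, 29, 100] → cuts [3, 29, 100]
  AzqIII (CTAAGG, off=1): starts [11, 44, 91] → cuts [12, 45, 92]
  OquIX (GGCGGCC, off=0): starts [17, 56, 70, 79] → cuts [17, 56, 70, 79]

Pooled cuts: [3, 12, 17, 29, 45, 56, 70, 79, 92, 100]

Fragments:
  3→12: 9 bp
  12→17: 5 bp
  17→29: 12 bp
  29→45: 16 bp
  45→56: 11 bp
  56→70: 14 bp
  70→79: 9 bp
  79→92: 13 bp
  92→100: 8 bp
  100→3 (wrap): 110-100+3 = 13 bp

[5,8,9,9,11,12,13,13,14,16]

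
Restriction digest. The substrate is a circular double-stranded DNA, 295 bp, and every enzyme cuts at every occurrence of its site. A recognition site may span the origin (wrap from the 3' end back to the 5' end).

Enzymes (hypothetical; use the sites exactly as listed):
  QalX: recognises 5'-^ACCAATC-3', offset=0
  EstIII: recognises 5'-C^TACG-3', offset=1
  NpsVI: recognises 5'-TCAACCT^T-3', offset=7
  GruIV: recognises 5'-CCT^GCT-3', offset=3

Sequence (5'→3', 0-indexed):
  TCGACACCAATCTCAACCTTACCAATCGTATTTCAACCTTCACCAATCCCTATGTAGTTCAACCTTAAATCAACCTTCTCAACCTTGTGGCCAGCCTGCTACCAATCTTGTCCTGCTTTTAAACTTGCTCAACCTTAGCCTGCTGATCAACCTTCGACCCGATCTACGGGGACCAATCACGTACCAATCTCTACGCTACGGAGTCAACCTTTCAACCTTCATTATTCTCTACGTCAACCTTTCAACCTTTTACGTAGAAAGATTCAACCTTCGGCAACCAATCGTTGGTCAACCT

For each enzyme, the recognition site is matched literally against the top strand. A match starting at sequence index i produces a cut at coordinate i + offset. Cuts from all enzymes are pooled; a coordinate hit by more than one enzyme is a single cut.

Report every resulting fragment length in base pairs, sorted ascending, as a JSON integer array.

[1,2,3,5,5,6,6,7,8,8,9,9,11,11,11,11,11,12,12,14,14,14,19,19,21,22,24]

Scan for sites:
  QalX (ACCAATC, off=0): starts [5, 20, 41, 100, 171, 182, 276] → cuts [5, 20, 41, 100, 171, 182, 276]
  EstIII (CTACG, off=1): starts [163, 190, 195, 228] → cuts [164, 191, 196, 229]
  NpsVI (TCAACCTT, off=7): starts [12, 32, 58, 69, 78, 128, 146, 203, 211, 233, 241, 263, 288] → cuts [0, 19, 39, 65, 76, 85, 135, 153, 210, 218, 240, 248, 270]
  GruIV (CCTGCT, off=3): starts [94, 111, 138] → cuts [97, 114, 141]

All cut coordinates (distinct, sorted): [0, 5, 19, 20, 39, 41, 65, 76, 85, 97, 100, 114, 135, 141, 153, 164, 171, 182, 191, 196, 210, 218, 229, 240, 248, 270, 276]

Fragments:
  0→5: 5 bp
  5→19: 14 bp
  19→20: 1 bp
  20→39: 19 bp
  39→41: 2 bp
  41→65: 24 bp
  65→76: 11 bp
  76→85: 9 bp
  85→97: 12 bp
  97→100: 3 bp
  100→114: 14 bp
  114→135: 21 bp
  135→141: 6 bp
  141→153: 12 bp
  153→164: 11 bp
  164→171: 7 bp
  171→182: 11 bp
  182→191: 9 bp
  191→196: 5 bp
  196→210: 14 bp
  210→218: 8 bp
  218→229: 11 bp
  229→240: 11 bp
  240→248: 8 bp
  248→270: 22 bp
  270→276: 6 bp
  276→0 (wrap): 295-276+0 = 19 bp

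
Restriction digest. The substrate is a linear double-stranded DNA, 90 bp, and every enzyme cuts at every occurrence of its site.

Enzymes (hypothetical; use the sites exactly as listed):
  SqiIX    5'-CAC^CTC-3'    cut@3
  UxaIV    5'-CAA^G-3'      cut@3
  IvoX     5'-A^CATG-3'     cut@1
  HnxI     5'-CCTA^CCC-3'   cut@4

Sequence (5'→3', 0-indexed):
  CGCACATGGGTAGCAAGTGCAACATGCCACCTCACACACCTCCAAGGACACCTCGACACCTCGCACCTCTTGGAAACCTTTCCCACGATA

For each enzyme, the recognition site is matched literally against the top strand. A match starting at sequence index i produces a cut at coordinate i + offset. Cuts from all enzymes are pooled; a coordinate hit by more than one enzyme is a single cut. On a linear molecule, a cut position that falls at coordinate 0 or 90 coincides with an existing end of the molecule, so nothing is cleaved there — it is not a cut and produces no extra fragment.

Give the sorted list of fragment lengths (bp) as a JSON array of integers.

[4,6,6,6,7,8,8,9,12,24]

Scan for sites:
  SqiIX CACCTC/3: at [27, 36, 48, 56, 63] ⇒ [30, 39, 51, 59, 66]
  UxaIV CAAG/3: at [13, 42] ⇒ [16, 45]
  IvoX ACATG/1: at [3, 21] ⇒ [4, 22]
  HnxI (CCTACCC, off=4): no sites

Pooled cuts: [4, 16, 22, 30, 39, 45, 51, 59, 66]

Fragments:
  [0,4): 4 bp
  [4,16): 12 bp
  [16,22): 6 bp
  [22,30): 8 bp
  [30,39): 9 bp
  [39,45): 6 bp
  [45,51): 6 bp
  [51,59): 8 bp
  [59,66): 7 bp
  [66,90): 24 bp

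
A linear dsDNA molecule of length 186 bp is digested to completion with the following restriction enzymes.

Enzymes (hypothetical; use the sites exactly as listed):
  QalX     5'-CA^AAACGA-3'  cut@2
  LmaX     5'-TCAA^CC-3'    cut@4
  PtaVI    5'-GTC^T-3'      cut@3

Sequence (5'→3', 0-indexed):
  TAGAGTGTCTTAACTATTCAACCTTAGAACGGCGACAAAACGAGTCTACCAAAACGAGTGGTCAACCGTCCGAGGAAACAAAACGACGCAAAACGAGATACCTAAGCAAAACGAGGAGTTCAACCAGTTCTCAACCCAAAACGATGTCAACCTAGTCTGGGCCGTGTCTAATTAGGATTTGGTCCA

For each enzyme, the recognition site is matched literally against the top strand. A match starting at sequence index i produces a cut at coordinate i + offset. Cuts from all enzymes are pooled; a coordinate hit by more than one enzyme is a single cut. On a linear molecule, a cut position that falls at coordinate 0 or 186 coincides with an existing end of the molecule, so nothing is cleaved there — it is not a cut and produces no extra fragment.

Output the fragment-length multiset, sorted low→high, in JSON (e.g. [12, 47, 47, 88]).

Per-enzyme occurrences:
  QalX (CAAAACGA, off=2): starts [35, 49, 78, 88, 106, 136] → cuts [37, 51, 80, 90, 108, 138]
  LmaX (TCAACC, off=4): starts [17, 61, 119, 130, 146] → cuts [21, 65, 123, 134, 150]
  PtaVI (GTCT, off=3): starts [6, 43, 154, 165] → cuts [9, 46, 157, 168]

All cut coordinates (distinct, sorted): [9, 21, 37, 46, 51, 65, 80, 90, 108, 123, 134, 138, 150, 157, 168]

Fragment lengths:
  [0,9): 9 bp
  [9,21): 12 bp
  [21,37): 16 bp
  [37,46): 9 bp
  [46,51): 5 bp
  [51,65): 14 bp
  [65,80): 15 bp
  [80,90): 10 bp
  [90,108): 18 bp
  [108,123): 15 bp
  [123,134): 11 bp
  [134,138): 4 bp
  [138,150): 12 bp
  [150,157): 7 bp
  [157,168): 11 bp
  [168,186): 18 bp

[4,5,7,9,9,10,11,11,12,12,14,15,15,16,18,18]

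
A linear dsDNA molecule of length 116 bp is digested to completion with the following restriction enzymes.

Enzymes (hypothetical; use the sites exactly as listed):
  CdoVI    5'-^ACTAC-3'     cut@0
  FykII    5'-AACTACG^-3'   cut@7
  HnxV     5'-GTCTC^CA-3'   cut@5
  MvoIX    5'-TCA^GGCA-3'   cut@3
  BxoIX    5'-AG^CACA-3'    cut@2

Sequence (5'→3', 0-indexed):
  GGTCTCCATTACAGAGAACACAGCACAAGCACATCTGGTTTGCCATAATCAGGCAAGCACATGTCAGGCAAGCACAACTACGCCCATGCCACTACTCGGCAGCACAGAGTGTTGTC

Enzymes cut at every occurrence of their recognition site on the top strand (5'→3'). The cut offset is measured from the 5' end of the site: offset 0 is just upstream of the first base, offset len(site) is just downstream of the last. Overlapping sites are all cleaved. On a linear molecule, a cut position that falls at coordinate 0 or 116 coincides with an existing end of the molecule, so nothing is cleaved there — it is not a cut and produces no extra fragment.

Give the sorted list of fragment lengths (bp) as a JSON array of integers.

[4,6,6,6,6,6,8,9,12,14,17,22]

Scan for sites:
  CdoVI ACTAC/0: at [76, 90] ⇒ [76, 90]
  FykII AACTACG/7: at [75] ⇒ [82]
  HnxV GTCTCCA/5: at [1] ⇒ [6]
  MvoIX TCAGGCA/3: at [48, 63] ⇒ [51, 66]
  BxoIX AGCACA/2: at [21, 27, 55, 70, 100] ⇒ [23, 29, 57, 72, 102]

All cut coordinates (distinct, sorted): [6, 23, 29, 51, 57, 66, 72, 76, 82, 90, 102]

Fragments:
  [0,6): 6 bp
  [6,23): 17 bp
  [23,29): 6 bp
  [29,51): 22 bp
  [51,57): 6 bp
  [57,66): 9 bp
  [66,72): 6 bp
  [72,76): 4 bp
  [76,82): 6 bp
  [82,90): 8 bp
  [90,102): 12 bp
  [102,116): 14 bp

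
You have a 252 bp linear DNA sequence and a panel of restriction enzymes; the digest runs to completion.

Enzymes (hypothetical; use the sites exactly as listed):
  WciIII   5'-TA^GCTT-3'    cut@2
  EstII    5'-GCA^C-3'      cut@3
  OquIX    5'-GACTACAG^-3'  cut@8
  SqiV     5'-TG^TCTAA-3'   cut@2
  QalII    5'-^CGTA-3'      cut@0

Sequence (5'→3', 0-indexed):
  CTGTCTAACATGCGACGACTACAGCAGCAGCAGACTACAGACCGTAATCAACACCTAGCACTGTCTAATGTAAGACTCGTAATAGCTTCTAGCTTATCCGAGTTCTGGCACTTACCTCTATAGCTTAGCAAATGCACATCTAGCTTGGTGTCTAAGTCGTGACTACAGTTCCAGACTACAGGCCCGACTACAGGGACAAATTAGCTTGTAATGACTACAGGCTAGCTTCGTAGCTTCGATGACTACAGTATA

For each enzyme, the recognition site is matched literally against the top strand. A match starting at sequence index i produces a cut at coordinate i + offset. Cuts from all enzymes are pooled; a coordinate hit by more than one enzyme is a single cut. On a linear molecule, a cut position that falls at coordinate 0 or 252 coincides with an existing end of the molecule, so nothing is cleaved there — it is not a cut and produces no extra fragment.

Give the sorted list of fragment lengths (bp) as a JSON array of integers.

Site scan:
  WciIII TAGCTT/2: at [82, 89, 120, 140, 201, 222, 230] ⇒ [84, 91, 122, 142, 203, 224, 232]
  EstII GCAC/3: at [57, 107, 133] ⇒ [60, 110, 136]
  OquIX GACTACAG/8: at [16, 32, 160, 173, 185, 212, 240] ⇒ [24, 40, 168, 181, 193, 220, 248]
  SqiV TGTCTAA/2: at [1, 61, 148] ⇒ [3, 63, 150]
  QalII CGTA/0: at [42, 77, 228] ⇒ [42, 77, 228]

Pooled cuts: [3, 24, 40, 42, 60, 63, 77, 84, 91, 110, 122, 136, 142, 150, 168, 181, 193, 203, 220, 224, 228, 232, 248]

Fragments:
  [0,3): 3 bp
  [3,24): 21 bp
  [24,40): 16 bp
  [40,42): 2 bp
  [42,60): 18 bp
  [60,63): 3 bp
  [63,77): 14 bp
  [77,84): 7 bp
  [84,91): 7 bp
  [91,110): 19 bp
  [110,122): 12 bp
  [122,136): 14 bp
  [136,142): 6 bp
  [142,150): 8 bp
  [150,168): 18 bp
  [168,181): 13 bp
  [181,193): 12 bp
  [193,203): 10 bp
  [203,220): 17 bp
  [220,224): 4 bp
  [224,228): 4 bp
  [228,232): 4 bp
  [232,248): 16 bp
  [248,252): 4 bp

[2,3,3,4,4,4,4,6,7,7,8,10,12,12,13,14,14,16,16,17,18,18,19,21]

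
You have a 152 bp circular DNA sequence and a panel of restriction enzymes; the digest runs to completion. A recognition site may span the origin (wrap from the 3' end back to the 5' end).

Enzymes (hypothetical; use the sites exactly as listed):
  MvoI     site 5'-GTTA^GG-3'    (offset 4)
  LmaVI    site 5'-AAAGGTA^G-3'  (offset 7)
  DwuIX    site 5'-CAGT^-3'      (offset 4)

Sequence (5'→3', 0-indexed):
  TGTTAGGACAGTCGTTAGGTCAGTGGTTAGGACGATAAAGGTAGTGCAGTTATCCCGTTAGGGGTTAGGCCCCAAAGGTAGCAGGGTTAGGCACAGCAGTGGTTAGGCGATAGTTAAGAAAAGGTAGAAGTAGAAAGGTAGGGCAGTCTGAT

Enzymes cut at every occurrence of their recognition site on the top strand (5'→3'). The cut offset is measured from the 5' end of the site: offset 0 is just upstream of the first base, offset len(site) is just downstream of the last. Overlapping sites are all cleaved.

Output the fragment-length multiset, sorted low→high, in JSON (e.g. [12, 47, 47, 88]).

Site scan:
  MvoI GTTAGG/4: at [1, 13, 25, 56, 63, 85, 101] ⇒ [5, 17, 29, 60, 67, 89, 105]
  LmaVI AAAGGTAG/7: at [36, 73, 119, 133] ⇒ [43, 80, 126, 140]
  DwuIX CAGT/4: at [8, 20, 46, 96, 143] ⇒ [12, 24, 50, 100, 147]

Pooled cuts: [5, 12, 17, 24, 29, 43, 50, 60, 67, 80, 89, 100, 105, 126, 140, 147]

Fragments:
  5→12: 7 bp
  12→17: 5 bp
  17→24: 7 bp
  24→29: 5 bp
  29→43: 14 bp
  43→50: 7 bp
  50→60: 10 bp
  60→67: 7 bp
  67→80: 13 bp
  80→89: 9 bp
  89→100: 11 bp
  100→105: 5 bp
  105→126: 21 bp
  126→140: 14 bp
  140→147: 7 bp
  147→5 (wrap): 152-147+5 = 10 bp

[5,5,5,7,7,7,7,7,9,10,10,11,13,14,14,21]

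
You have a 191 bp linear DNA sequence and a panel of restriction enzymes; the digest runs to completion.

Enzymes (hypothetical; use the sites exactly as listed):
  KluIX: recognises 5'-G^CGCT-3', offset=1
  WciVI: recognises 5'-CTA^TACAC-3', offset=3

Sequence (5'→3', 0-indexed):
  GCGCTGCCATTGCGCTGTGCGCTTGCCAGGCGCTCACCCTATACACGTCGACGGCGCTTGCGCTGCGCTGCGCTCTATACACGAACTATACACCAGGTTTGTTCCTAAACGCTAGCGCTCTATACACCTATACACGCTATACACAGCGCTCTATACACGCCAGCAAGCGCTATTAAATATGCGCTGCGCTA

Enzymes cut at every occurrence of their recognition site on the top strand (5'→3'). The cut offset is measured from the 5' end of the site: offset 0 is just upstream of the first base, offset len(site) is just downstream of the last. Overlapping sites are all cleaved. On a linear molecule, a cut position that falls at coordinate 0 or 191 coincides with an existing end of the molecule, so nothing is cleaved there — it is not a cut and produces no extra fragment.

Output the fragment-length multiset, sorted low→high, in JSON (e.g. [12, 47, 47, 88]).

Per-enzyme occurrences:
  KluIX GCGCT/1: at [0, 11, 18, 29, 53, 59, 64, 69, 114, 145, 166, 180, 185] ⇒ [1, 12, 19, 30, 54, 60, 65, 70, 115, 146, 167, 181, 186]
  WciVI CTATACAC/3: at [38, 74, 85, 119, 127, 136, 150] ⇒ [41, 77, 88, 122, 130, 139, 153]

Pooled cuts: [1, 12, 19, 30, 41, 54, 60, 65, 70, 77, 88, 115, 122, 130, 139, 146, 153, 167, 181, 186]

Fragment lengths:
  [0,1): 1 bp
  [1,12): 11 bp
  [12,19): 7 bp
  [19,30): 11 bp
  [30,41): 11 bp
  [41,54): 13 bp
  [54,60): 6 bp
  [60,65): 5 bp
  [65,70): 5 bp
  [70,77): 7 bp
  [77,88): 11 bp
  [88,115): 27 bp
  [115,122): 7 bp
  [122,130): 8 bp
  [130,139): 9 bp
  [139,146): 7 bp
  [146,153): 7 bp
  [153,167): 14 bp
  [167,181): 14 bp
  [181,186): 5 bp
  [186,191): 5 bp

[1,5,5,5,5,6,7,7,7,7,7,8,9,11,11,11,11,13,14,14,27]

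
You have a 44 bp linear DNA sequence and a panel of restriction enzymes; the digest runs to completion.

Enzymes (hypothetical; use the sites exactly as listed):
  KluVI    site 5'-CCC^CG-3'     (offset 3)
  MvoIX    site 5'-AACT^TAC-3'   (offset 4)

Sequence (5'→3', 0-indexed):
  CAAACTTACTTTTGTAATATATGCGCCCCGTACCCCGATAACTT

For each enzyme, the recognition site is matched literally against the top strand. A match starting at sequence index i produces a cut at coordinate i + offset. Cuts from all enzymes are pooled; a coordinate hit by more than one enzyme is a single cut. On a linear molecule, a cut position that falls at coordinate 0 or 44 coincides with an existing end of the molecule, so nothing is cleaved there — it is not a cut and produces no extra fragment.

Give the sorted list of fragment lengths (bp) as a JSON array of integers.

[6,7,9,22]

Per-enzyme occurrences:
  KluVI (CCCCG, off=3): starts [25, 32] → cuts [28, 35]
  MvoIX (AACTTAC, off=4): starts [2] → cuts [6]

All cut coordinates (distinct, sorted): [6, 28, 35]

Fragments:
  [0,6): 6 bp
  [6,28): 22 bp
  [28,35): 7 bp
  [35,44): 9 bp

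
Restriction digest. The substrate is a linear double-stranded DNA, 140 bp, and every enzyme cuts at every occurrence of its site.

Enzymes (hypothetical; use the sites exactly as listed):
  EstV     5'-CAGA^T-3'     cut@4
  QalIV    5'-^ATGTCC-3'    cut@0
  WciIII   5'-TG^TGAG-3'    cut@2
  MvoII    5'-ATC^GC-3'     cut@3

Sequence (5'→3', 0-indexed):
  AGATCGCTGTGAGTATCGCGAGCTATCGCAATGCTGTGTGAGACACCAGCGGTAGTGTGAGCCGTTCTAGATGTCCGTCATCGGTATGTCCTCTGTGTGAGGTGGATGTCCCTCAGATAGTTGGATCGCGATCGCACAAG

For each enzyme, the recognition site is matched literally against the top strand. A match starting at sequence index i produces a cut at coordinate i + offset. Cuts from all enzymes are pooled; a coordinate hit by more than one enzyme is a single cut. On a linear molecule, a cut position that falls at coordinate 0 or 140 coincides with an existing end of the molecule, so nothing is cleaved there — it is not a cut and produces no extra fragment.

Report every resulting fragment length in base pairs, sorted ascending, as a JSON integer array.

[4,5,6,7,8,8,10,10,11,12,12,13,15,19]

Scan for sites:
  EstV (CAGAT, off=4): starts [113] → cuts [117]
  QalIV (ATGTCC, off=0): starts [70, 85, 105] → cuts [70, 85, 105]
  WciIII (TGTGAG, off=2): starts [7, 36, 55, 95] → cuts [9, 38, 57, 97]
  MvoII (ATCGC, off=3): starts [2, 14, 24, 124, 130] → cuts [5, 17, 27, 127, 133]

Pooled cuts: [5, 9, 17, 27, 38, 57, 70, 85, 97, 105, 117, 127, 133]

Fragments:
  [0,5): 5 bp
  [5,9): 4 bp
  [9,17): 8 bp
  [17,27): 10 bp
  [27,38): 11 bp
  [38,57): 19 bp
  [57,70): 13 bp
  [70,85): 15 bp
  [85,97): 12 bp
  [97,105): 8 bp
  [105,117): 12 bp
  [117,127): 10 bp
  [127,133): 6 bp
  [133,140): 7 bp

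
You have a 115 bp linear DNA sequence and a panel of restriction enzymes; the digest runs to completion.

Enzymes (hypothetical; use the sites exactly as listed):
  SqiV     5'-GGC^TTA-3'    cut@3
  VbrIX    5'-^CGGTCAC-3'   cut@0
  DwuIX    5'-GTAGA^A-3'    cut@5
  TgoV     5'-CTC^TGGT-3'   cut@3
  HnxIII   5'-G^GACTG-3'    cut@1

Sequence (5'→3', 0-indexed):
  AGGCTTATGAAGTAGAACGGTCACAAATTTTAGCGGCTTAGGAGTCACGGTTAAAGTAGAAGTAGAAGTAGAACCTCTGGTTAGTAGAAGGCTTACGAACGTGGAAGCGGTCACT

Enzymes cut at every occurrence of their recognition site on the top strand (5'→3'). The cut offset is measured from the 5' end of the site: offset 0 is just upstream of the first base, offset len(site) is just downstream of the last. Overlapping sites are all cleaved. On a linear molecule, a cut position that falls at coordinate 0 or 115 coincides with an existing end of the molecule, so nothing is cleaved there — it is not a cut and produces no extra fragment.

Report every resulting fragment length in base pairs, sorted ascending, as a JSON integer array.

[1,4,4,5,6,6,8,11,12,15,20,23]

Per-enzyme occurrences:
  SqiV (GGCTTA, off=3): starts [1, 34, 89] → cuts [4, 37, 92]
  VbrIX (CGGTCAC, off=0): starts [17, 107] → cuts [17, 107]
  DwuIX (GTAGAA, off=5): starts [11, 55, 61, 67, 83] → cuts [16, 60, 66, 72, 88]
  TgoV (CTCTGGT, off=3): starts [74] → cuts [77]
  HnxIII (GGACTG, off=1): no sites

All cut coordinates (distinct, sorted): [4, 16, 17, 37, 60, 66, 72, 77, 88, 92, 107]

Fragments:
  [0,4): 4 bp
  [4,16): 12 bp
  [16,17): 1 bp
  [17,37): 20 bp
  [37,60): 23 bp
  [60,66): 6 bp
  [66,72): 6 bp
  [72,77): 5 bp
  [77,88): 11 bp
  [88,92): 4 bp
  [92,107): 15 bp
  [107,115): 8 bp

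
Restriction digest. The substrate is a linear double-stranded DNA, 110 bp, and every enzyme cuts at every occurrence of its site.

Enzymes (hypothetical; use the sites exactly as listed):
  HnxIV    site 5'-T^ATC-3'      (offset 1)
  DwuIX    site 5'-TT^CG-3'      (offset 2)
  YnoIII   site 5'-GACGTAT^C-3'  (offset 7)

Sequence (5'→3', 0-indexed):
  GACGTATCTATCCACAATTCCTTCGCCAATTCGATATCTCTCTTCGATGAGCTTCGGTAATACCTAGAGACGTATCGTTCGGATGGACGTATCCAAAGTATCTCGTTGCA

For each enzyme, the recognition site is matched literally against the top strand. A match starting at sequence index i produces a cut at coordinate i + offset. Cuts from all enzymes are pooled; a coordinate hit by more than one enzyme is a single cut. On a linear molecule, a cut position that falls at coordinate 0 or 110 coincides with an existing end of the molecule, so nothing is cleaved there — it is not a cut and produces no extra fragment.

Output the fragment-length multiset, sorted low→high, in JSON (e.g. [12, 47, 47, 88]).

Site scan:
  HnxIV TATC/1: at [4, 8, 34, 72, 89, 98] ⇒ [5, 9, 35, 73, 90, 99]
  DwuIX TTCG/2: at [21, 29, 42, 52, 77] ⇒ [23, 31, 44, 54, 79]
  YnoIII GACGTATC/7: at [0, 68, 85] ⇒ [7, 75, 92]

Pooled cuts: [5, 7, 9, 23, 31, 35, 44, 54, 73, 75, 79, 90, 92, 99]

Fragment lengths:
  [0,5): 5 bp
  [5,7): 2 bp
  [7,9): 2 bp
  [9,23): 14 bp
  [23,31): 8 bp
  [31,35): 4 bp
  [35,44): 9 bp
  [44,54): 10 bp
  [54,73): 19 bp
  [73,75): 2 bp
  [75,79): 4 bp
  [79,90): 11 bp
  [90,92): 2 bp
  [92,99): 7 bp
  [99,110): 11 bp

[2,2,2,2,4,4,5,7,8,9,10,11,11,14,19]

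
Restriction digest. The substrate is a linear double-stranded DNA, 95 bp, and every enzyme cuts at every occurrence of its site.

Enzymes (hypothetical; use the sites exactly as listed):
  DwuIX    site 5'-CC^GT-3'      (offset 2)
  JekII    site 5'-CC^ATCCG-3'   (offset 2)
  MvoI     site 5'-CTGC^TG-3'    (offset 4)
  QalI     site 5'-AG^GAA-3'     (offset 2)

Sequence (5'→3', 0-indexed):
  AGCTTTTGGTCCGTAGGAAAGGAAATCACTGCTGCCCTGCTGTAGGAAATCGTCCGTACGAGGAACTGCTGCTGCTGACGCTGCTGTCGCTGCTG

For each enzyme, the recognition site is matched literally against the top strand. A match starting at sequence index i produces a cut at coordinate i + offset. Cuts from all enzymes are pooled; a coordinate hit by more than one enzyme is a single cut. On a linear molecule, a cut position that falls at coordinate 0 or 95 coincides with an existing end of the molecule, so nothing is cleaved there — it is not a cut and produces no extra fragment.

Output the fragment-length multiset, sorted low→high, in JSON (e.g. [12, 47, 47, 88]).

[2,3,3,4,5,5,7,7,8,9,9,10,11,12]

Per-enzyme occurrences:
  DwuIX CCGT/2: at [10, 53] ⇒ [12, 55]
  JekII (CCATCCG, off=2): no sites
  MvoI CTGCTG/4: at [28, 36, 65, 68, 71, 80, 89] ⇒ [32, 40, 69, 72, 75, 84, 93]
  QalI AGGAA/2: at [14, 19, 43, 60] ⇒ [16, 21, 45, 62]

Pooled cuts: [12, 16, 21, 32, 40, 45, 55, 62, 69, 72, 75, 84, 93]

Fragments:
  [0,12): 12 bp
  [12,16): 4 bp
  [16,21): 5 bp
  [21,32): 11 bp
  [32,40): 8 bp
  [40,45): 5 bp
  [45,55): 10 bp
  [55,62): 7 bp
  [62,69): 7 bp
  [69,72): 3 bp
  [72,75): 3 bp
  [75,84): 9 bp
  [84,93): 9 bp
  [93,95): 2 bp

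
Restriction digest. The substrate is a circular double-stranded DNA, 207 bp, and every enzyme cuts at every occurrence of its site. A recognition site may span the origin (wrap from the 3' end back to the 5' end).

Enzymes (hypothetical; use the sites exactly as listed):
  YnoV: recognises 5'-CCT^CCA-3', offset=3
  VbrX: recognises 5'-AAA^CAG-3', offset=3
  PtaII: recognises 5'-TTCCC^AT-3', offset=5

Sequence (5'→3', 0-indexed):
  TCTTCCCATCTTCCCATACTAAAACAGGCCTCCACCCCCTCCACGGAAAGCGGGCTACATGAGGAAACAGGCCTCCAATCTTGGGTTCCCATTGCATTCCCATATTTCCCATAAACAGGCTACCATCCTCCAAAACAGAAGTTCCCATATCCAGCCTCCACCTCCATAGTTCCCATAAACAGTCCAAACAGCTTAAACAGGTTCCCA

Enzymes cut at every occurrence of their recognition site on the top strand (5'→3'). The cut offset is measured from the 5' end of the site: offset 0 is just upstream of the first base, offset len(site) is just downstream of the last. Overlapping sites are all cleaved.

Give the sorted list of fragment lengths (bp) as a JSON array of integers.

[5,5,6,6,7,7,8,8,9,9,9,9,9,9,11,11,11,11,14,16,27]

Per-enzyme occurrences:
  YnoV (CCTCCA, off=3): starts [28, 37, 71, 126, 154, 160] → cuts [31, 40, 74, 129, 157, 163]
  VbrX (AAACAG, off=3): starts [21, 64, 112, 132, 176, 185, 194] → cuts [24, 67, 115, 135, 179, 188, 197]
  PtaII (TTCCCAT, off=5): starts [2, 10, 85, 96, 105, 141, 169, 201] → cuts [7, 15, 90, 101, 110, 146, 174, 206]

Pooled cuts: [7, 15, 24, 31, 40, 67, 74, 90, 101, 110, 115, 129, 135, 146, 157, 163, 174, 179, 188, 197, 206]

Fragment lengths:
  7→15: 8 bp
  15→24: 9 bp
  24→31: 7 bp
  31→40: 9 bp
  40→67: 27 bp
  67→74: 7 bp
  74→90: 16 bp
  90→101: 11 bp
  101→110: 9 bp
  110→115: 5 bp
  115→129: 14 bp
  129→135: 6 bp
  135→146: 11 bp
  146→157: 11 bp
  157→163: 6 bp
  163→174: 11 bp
  174→179: 5 bp
  179→188: 9 bp
  188→197: 9 bp
  197→206: 9 bp
  206→7 (wrap): 207-206+7 = 8 bp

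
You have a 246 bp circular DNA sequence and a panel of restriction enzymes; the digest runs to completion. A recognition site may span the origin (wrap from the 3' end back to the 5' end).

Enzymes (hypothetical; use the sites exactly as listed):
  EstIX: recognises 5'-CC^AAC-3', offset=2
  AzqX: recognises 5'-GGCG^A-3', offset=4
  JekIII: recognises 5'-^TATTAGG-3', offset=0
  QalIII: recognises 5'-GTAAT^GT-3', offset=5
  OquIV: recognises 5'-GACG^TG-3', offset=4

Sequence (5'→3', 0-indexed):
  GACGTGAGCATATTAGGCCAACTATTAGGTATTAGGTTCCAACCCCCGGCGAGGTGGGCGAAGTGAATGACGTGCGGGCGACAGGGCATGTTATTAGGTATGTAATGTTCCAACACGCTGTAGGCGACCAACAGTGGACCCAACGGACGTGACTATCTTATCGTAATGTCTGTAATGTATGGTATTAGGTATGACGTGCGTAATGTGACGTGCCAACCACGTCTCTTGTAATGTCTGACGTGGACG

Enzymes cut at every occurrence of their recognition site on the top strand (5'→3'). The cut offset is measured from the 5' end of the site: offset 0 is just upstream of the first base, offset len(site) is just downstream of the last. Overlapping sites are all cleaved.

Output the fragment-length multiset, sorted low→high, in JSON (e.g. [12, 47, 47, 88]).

Site scan:
  EstIX (CCAAC, off=2): starts [17, 38, 109, 127, 139, 212] → cuts [19, 40, 111, 129, 141, 214]
  AzqX (GGCGA, off=4): starts [47, 56, 76, 122] → cuts [51, 60, 80, 126]
  JekIII (TATTAGG, off=0): starts [10, 22, 29, 91, 182] → cuts [10, 22, 29, 91, 182]
  QalIII (GTAATGT, off=5): starts [101, 162, 171, 199, 227] → cuts [106, 167, 176, 204, 232]
  OquIV (GACGTG, off=4): starts [0, 68, 145, 192, 206, 236] → cuts [4, 72, 149, 196, 210, 240]

Pooled cuts: [4, 10, 19, 22, 29, 40, 51, 60, 72, 80, 91, 106, 111, 126, 129, 141, 149, 167, 176, 182, 196, 204, 210, 214, 232, 240]

Fragments:
  4→10: 6 bp
  10→19: 9 bp
  19→22: 3 bp
  22→29: 7 bp
  29→40: 11 bp
  40→51: 11 bp
  51→60: 9 bp
  60→72: 12 bp
  72→80: 8 bp
  80→91: 11 bp
  91→106: 15 bp
  106→111: 5 bp
  111→126: 15 bp
  126→129: 3 bp
  129→141: 12 bp
  141→149: 8 bp
  149→167: 18 bp
  167→176: 9 bp
  176→182: 6 bp
  182→196: 14 bp
  196→204: 8 bp
  204→210: 6 bp
  210→214: 4 bp
  214→232: 18 bp
  232→240: 8 bp
  240→4 (wrap): 246-240+4 = 10 bp

[3,3,4,5,6,6,6,7,8,8,8,8,9,9,9,10,11,11,11,12,12,14,15,15,18,18]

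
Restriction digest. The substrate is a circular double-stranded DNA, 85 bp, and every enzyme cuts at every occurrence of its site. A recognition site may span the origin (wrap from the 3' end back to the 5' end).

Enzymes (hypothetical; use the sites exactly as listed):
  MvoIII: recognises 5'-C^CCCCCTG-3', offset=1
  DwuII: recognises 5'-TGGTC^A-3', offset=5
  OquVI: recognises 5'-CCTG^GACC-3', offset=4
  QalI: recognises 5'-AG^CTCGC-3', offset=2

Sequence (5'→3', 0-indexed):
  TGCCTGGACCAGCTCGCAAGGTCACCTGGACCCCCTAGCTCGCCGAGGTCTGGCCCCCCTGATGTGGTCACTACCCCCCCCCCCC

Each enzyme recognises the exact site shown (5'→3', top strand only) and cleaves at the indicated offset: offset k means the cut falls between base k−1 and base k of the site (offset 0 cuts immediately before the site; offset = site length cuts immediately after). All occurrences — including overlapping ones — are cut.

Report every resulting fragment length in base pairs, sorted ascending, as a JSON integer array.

Site scan:
  MvoIII CCCCCCTG/1: at [53, 79] ⇒ [54, 80]
  DwuII TGGTCA/5: at [64] ⇒ [69]
  OquVI CCTGGACC/4: at [2, 24] ⇒ [6, 28]
  QalI AGCTCGC/2: at [10, 36] ⇒ [12, 38]

All cut coordinates (distinct, sorted): [6, 12, 28, 38, 54, 69, 80]

Fragment lengths:
  6→12: 6 bp
  12→28: 16 bp
  28→38: 10 bp
  38→54: 16 bp
  54→69: 15 bp
  69→80: 11 bp
  80→6 (wrap): 85-80+6 = 11 bp

[6,10,11,11,15,16,16]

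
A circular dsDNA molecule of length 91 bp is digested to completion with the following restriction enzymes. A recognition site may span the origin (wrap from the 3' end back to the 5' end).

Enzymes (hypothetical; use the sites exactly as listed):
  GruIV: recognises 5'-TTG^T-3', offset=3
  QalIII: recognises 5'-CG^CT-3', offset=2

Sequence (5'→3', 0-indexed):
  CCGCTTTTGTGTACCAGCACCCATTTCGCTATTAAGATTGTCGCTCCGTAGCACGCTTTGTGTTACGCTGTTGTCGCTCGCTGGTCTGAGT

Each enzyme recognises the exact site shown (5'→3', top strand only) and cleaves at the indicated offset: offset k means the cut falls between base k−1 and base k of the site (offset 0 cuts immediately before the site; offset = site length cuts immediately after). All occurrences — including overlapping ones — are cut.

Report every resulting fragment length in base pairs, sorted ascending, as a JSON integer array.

Scan for sites:
  GruIV (TTGT, off=3): starts [6, 37, 57, 70] → cuts [9, 40, 60, 73]
  QalIII (CGCT, off=2): starts [1, 26, 41, 53, 65, 74, 78] → cuts [3, 28, 43, 55, 67, 76, 80]

All cut coordinates (distinct, sorted): [3, 9, 28, 40, 43, 55, 60, 67, 73, 76, 80]

Fragments:
  3→9: 6 bp
  9→28: 19 bp
  28→40: 12 bp
  40→43: 3 bp
  43→55: 12 bp
  55→60: 5 bp
  60→67: 7 bp
  67→73: 6 bp
  73→76: 3 bp
  76→80: 4 bp
  80→3 (wrap): 91-80+3 = 14 bp

[3,3,4,5,6,6,7,12,12,14,19]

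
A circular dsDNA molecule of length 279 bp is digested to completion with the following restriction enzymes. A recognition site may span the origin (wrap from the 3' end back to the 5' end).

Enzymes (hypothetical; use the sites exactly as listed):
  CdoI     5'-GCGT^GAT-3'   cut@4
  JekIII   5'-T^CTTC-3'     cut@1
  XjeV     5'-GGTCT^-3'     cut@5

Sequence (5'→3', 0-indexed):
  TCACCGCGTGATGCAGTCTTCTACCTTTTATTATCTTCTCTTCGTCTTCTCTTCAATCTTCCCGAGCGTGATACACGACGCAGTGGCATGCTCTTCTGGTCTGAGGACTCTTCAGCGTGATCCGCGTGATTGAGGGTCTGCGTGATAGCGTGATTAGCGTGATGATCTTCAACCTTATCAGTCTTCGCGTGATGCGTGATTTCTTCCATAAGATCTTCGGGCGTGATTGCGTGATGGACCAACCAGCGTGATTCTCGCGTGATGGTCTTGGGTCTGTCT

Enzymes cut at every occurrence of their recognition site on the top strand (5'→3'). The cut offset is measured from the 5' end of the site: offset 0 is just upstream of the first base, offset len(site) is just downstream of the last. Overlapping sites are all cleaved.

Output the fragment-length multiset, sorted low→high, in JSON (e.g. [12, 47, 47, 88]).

[2,4,5,5,5,6,6,7,7,7,7,8,8,8,8,8,9,9,9,10,10,11,11,12,12,12,16,17,17,23]

Per-enzyme occurrences:
  CdoI (GCGTGAT, off=4): starts [5, 65, 114, 123, 139, 147, 156, 186, 193, 220, 228, 245, 256] → cuts [9, 69, 118, 127, 143, 151, 160, 190, 197, 224, 232, 249, 260]
  JekIII (TCTTC, off=1): starts [16, 33, 38, 44, 49, 56, 91, 108, 165, 181, 201, 213, 276] → cuts [17, 34, 39, 45, 50, 57, 92, 109, 166, 182, 202, 214, 277]
  XjeV (GGTCT, off=5): starts [97, 134, 263, 270] → cuts [102, 139, 268, 275]

All cut coordinates (distinct, sorted): [9, 17, 34, 39, 45, 50, 57, 69, 92, 102, 109, 118, 127, 139, 143, 151, 160, 166, 182, 190, 197, 202, 214, 224, 232, 249, 260, 268, 275, 277]

Fragments:
  9→17: 8 bp
  17→34: 17 bp
  34→39: 5 bp
  39→45: 6 bp
  45→50: 5 bp
  50→57: 7 bp
  57→69: 12 bp
  69→92: 23 bp
  92→102: 10 bp
  102→109: 7 bp
  109→118: 9 bp
  118→127: 9 bp
  127→139: 12 bp
  139→143: 4 bp
  143→151: 8 bp
  151→160: 9 bp
  160→166: 6 bp
  166→182: 16 bp
  182→190: 8 bp
  190→197: 7 bp
  197→202: 5 bp
  202→214: 12 bp
  214→224: 10 bp
  224→232: 8 bp
  232→249: 17 bp
  249→260: 11 bp
  260→268: 8 bp
  268→275: 7 bp
  275→277: 2 bp
  277→9 (wrap): 279-277+9 = 11 bp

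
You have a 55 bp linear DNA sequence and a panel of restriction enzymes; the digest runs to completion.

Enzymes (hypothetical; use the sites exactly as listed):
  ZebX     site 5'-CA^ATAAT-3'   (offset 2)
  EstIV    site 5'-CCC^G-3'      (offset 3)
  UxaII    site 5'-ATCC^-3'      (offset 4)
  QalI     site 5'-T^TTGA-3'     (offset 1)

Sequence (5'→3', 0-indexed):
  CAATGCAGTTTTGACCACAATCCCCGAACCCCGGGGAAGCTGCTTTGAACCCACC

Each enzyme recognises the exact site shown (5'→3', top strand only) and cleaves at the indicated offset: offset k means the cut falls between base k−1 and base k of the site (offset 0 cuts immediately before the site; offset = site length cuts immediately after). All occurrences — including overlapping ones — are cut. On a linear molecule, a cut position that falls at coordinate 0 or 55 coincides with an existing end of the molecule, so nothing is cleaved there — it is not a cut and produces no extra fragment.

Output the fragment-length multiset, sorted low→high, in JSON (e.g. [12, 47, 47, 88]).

[2,7,10,11,12,13]

Site scan:
  ZebX (CAATAAT, off=2): no sites
  EstIV CCCG/3: at [22, 29] ⇒ [25, 32]
  UxaII ATCC/4: at [19] ⇒ [23]
  QalI TTTGA/1: at [9, 43] ⇒ [10, 44]

All cut coordinates (distinct, sorted): [10, 23, 25, 32, 44]

Fragment lengths:
  [0,10): 10 bp
  [10,23): 13 bp
  [23,25): 2 bp
  [25,32): 7 bp
  [32,44): 12 bp
  [44,55): 11 bp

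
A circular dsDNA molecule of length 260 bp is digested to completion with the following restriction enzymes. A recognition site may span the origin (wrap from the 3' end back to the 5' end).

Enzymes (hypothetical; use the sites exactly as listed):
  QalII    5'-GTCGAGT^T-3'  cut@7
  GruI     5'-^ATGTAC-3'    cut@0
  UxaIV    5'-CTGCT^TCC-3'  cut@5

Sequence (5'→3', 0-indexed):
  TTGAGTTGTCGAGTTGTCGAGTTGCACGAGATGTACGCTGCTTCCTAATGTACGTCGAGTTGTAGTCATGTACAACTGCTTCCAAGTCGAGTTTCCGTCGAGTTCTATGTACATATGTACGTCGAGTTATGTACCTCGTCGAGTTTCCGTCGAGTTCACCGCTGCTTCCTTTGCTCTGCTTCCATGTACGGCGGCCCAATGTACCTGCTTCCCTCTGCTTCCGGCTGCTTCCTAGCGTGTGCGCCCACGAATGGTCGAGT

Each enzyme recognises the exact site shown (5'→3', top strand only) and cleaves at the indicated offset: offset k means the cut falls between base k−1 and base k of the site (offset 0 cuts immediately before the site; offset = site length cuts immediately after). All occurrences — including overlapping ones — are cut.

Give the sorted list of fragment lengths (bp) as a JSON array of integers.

[1,3,3,5,7,8,8,8,10,10,11,11,11,11,12,12,13,13,13,14,14,15,16,31]

Scan for sites:
  QalII GTCGAGTT/7: at [7, 15, 53, 85, 96, 120, 137, 148, 253] ⇒ [0, 14, 22, 60, 92, 103, 127, 144, 155]
  GruI ATGTAC/0: at [30, 47, 67, 106, 114, 128, 183, 198] ⇒ [30, 47, 67, 106, 114, 128, 183, 198]
  UxaIV CTGCTTCC/5: at [37, 75, 161, 175, 204, 214, 224] ⇒ [42, 80, 166, 180, 209, 219, 229]

Pooled cuts: [0, 14, 22, 30, 42, 47, 60, 67, 80, 92, 103, 106, 114, 127, 128, 144, 155, 166, 180, 183, 198, 209, 219, 229]

Fragments:
  0→14: 14 bp
  14→22: 8 bp
  22→30: 8 bp
  30→42: 12 bp
  42→47: 5 bp
  47→60: 13 bp
  60→67: 7 bp
  67→80: 13 bp
  80→92: 12 bp
  92→103: 11 bp
  103→106: 3 bp
  106→114: 8 bp
  114→127: 13 bp
  127→128: 1 bp
  128→144: 16 bp
  144→155: 11 bp
  155→166: 11 bp
  166→180: 14 bp
  180→183: 3 bp
  183→198: 15 bp
  198→209: 11 bp
  209→219: 10 bp
  219→229: 10 bp
  229→0 (wrap): 260-229+0 = 31 bp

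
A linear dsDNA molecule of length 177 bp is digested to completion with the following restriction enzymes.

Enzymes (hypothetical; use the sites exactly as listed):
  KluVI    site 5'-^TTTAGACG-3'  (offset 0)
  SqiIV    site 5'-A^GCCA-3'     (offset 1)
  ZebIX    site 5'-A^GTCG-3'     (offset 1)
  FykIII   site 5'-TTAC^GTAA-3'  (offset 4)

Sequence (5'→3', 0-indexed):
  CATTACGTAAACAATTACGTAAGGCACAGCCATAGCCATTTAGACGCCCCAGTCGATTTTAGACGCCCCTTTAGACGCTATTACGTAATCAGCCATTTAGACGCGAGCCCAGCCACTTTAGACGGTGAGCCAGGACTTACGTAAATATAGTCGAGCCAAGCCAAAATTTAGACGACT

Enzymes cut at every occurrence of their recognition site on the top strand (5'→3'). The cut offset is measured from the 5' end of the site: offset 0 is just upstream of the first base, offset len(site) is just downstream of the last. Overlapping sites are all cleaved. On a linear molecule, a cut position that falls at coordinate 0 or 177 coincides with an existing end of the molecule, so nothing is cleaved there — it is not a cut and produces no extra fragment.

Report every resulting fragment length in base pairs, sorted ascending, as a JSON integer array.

[4,4,5,5,5,6,6,6,7,7,9,10,11,12,12,12,12,13,15,16]

Site scan:
  KluVI TTTAGACG/0: at [38, 57, 69, 95, 116, 166] ⇒ [38, 57, 69, 95, 116, 166]
  SqiIV AGCCA/1: at [27, 33, 90, 110, 127, 153, 158] ⇒ [28, 34, 91, 111, 128, 154, 159]
  ZebIX AGTCG/1: at [50, 148] ⇒ [51, 149]
  FykIII TTACGTAA/4: at [2, 14, 80, 136] ⇒ [6, 18, 84, 140]

Pooled cuts: [6, 18, 28, 34, 38, 51, 57, 69, 84, 91, 95, 111, 116, 128, 140, 149, 154, 159, 166]

Fragment lengths:
  [0,6): 6 bp
  [6,18): 12 bp
  [18,28): 10 bp
  [28,34): 6 bp
  [34,38): 4 bp
  [38,51): 13 bp
  [51,57): 6 bp
  [57,69): 12 bp
  [69,84): 15 bp
  [84,91): 7 bp
  [91,95): 4 bp
  [95,111): 16 bp
  [111,116): 5 bp
  [116,128): 12 bp
  [128,140): 12 bp
  [140,149): 9 bp
  [149,154): 5 bp
  [154,159): 5 bp
  [159,166): 7 bp
  [166,177): 11 bp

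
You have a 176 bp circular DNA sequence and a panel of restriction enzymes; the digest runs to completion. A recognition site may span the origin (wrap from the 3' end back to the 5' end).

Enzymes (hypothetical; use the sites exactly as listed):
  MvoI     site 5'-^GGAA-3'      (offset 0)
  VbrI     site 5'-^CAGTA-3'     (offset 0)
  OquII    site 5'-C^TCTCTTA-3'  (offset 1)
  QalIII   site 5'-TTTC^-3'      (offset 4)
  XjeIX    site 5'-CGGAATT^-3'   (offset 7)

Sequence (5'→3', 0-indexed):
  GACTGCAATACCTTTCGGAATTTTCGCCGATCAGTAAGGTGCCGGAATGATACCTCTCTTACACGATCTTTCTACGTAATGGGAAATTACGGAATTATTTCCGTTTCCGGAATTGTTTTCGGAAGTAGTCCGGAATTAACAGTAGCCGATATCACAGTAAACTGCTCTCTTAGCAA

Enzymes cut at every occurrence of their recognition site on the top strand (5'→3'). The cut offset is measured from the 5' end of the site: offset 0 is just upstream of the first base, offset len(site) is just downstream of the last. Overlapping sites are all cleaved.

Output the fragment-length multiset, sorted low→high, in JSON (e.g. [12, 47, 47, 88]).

Per-enzyme occurrences:
  MvoI (GGAA, off=0): starts [16, 43, 81, 90, 108, 120, 131] → cuts [16, 43, 81, 90, 108, 120, 131]
  VbrI (CAGTA, off=0): starts [31, 139, 154] → cuts [31, 139, 154]
  OquII (CTCTCTTA, off=1): starts [53, 164] → cuts [54, 165]
  QalIII (TTTC, off=4): starts [12, 21, 68, 97, 103, 116] → cuts [16, 25, 72, 101, 107, 120]
  XjeIX (CGGAATT, off=7): starts [15, 89, 107, 130] → cuts [22, 96, 114, 137]

Pooled cuts: [16, 22, 25, 31, 43, 54, 72, 81, 90, 96, 101, 107, 108, 114, 120, 131, 137, 139, 154, 165]

Fragments:
  16→22: 6 bp
  22→25: 3 bp
  25→31: 6 bp
  31→43: 12 bp
  43→54: 11 bp
  54→72: 18 bp
  72→81: 9 bp
  81→90: 9 bp
  90→96: 6 bp
  96→101: 5 bp
  101→107: 6 bp
  107→108: 1 bp
  108→114: 6 bp
  114→120: 6 bp
  120→131: 11 bp
  131→137: 6 bp
  137→139: 2 bp
  139→154: 15 bp
  154→165: 11 bp
  165→16 (wrap): 176-165+16 = 27 bp

[1,2,3,5,6,6,6,6,6,6,6,9,9,11,11,11,12,15,18,27]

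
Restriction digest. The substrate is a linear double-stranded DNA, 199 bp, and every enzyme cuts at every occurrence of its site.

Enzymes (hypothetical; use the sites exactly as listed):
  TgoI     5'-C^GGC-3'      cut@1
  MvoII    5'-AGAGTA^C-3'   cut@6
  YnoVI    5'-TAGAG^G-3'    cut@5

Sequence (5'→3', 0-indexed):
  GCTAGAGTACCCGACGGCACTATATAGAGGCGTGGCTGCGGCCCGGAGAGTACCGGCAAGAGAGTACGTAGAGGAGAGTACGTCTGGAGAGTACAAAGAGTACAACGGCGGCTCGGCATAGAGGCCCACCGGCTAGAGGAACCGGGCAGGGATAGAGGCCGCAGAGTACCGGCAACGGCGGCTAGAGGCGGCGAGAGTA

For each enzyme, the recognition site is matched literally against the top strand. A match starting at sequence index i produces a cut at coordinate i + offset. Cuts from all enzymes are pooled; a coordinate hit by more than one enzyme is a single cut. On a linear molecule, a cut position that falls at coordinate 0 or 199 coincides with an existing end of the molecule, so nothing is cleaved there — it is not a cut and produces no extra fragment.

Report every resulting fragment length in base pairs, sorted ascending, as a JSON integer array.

Scan for sites:
  TgoI (CGGC, off=1): starts [14, 38, 53, 105, 108, 113, 129, 169, 175, 178, 188] → cuts [15, 39, 54, 106, 109, 114, 130, 170, 176, 179, 189]
  MvoII (AGAGTAC, off=6): starts [3, 46, 60, 74, 87, 96, 162] → cuts [9, 52, 66, 80, 93, 102, 168]
  YnoVI (TAGAGG, off=5): starts [24, 68, 118, 133, 152, 182] → cuts [29, 73, 123, 138, 157, 187]

All cut coordinates (distinct, sorted): [9, 15, 29, 39, 52, 54, 66, 73, 80, 93, 102, 106, 109, 114, 123, 130, 138, 157, 168, 170, 176, 179, 187, 189]

Fragment lengths:
  [0,9): 9 bp
  [9,15): 6 bp
  [15,29): 14 bp
  [29,39): 10 bp
  [39,52): 13 bp
  [52,54): 2 bp
  [54,66): 12 bp
  [66,73): 7 bp
  [73,80): 7 bp
  [80,93): 13 bp
  [93,102): 9 bp
  [102,106): 4 bp
  [106,109): 3 bp
  [109,114): 5 bp
  [114,123): 9 bp
  [123,130): 7 bp
  [130,138): 8 bp
  [138,157): 19 bp
  [157,168): 11 bp
  [168,170): 2 bp
  [170,176): 6 bp
  [176,179): 3 bp
  [179,187): 8 bp
  [187,189): 2 bp
  [189,199): 10 bp

[2,2,2,3,3,4,5,6,6,7,7,7,8,8,9,9,9,10,10,11,12,13,13,14,19]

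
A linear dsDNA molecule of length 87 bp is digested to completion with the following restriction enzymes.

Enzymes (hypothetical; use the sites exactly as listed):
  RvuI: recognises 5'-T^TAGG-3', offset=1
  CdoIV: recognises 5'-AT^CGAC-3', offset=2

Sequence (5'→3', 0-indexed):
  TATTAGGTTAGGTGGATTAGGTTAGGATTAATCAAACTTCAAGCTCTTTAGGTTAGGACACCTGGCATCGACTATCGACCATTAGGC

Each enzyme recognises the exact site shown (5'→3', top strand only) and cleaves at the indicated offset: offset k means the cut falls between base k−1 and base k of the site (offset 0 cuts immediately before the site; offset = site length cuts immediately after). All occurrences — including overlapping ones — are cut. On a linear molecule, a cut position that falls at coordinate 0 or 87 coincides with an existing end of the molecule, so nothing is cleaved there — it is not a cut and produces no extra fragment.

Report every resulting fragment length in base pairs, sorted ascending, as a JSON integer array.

[3,5,5,5,5,7,7,9,15,26]

Per-enzyme occurrences:
  RvuI TTAGG/1: at [2, 7, 16, 21, 47, 52, 81] ⇒ [3, 8, 17, 22, 48, 53, 82]
  CdoIV ATCGAC/2: at [66, 73] ⇒ [68, 75]

Pooled cuts: [3, 8, 17, 22, 48, 53, 68, 75, 82]

Fragments:
  [0,3): 3 bp
  [3,8): 5 bp
  [8,17): 9 bp
  [17,22): 5 bp
  [22,48): 26 bp
  [48,53): 5 bp
  [53,68): 15 bp
  [68,75): 7 bp
  [75,82): 7 bp
  [82,87): 5 bp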